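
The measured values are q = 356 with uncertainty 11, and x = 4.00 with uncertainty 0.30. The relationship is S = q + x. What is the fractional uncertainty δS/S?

Absolute uncertainties add in quadrature for a linear combination:
  (δq)² = 121;  (δx)² = 0.0900
δS = √(121) = 11.0
S = 360, so δS/S = 11.0/360 = 0.0306.

0.0306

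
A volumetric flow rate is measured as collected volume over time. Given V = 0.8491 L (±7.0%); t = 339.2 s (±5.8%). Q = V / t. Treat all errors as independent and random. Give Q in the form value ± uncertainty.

Q is a product of powers, so relative uncertainties combine in quadrature:
  (1·δV/V)² = (1×0.0700)² = 0.00490;  (-1·δt/t)² = (-1×0.0580)² = 0.00336
δQ/Q = √(0.00826) = 0.0909
Q = 0.002503 L/s, so δQ = 0.0909 × 0.002503 = 0.000228 L/s.

0.002503 ± 0.000228 L/s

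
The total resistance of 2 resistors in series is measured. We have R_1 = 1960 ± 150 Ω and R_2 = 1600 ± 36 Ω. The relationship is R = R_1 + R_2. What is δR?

154 Ω

Each term contributes (cᵢ δxᵢ)² to (δR)²:
  (δR_1)² = 22500;  (δR_2)² = 1300
δR = √(23800) = 154 Ω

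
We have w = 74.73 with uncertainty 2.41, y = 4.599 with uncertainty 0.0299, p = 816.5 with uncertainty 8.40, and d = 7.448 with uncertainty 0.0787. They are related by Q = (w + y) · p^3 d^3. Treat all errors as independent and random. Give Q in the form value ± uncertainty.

Let u = w + y = 79.33. δu = √(δw² + δy²) = √(5.81 + 0.000894) = 2.41, so δu/u = 0.0304.
Q is then a monomial in u, p, d:
δQ/Q = √((δu/u)² + (3·δp/p)² + (3·δd/d)²) = √(0.000923 + 0.000953 + 0.00100) = 0.0537
Q = 1.784e+13, so δQ = 0.0537 × 1.784e+13 = 9.58e+11.

(1.784 ± 0.0958) × 10^13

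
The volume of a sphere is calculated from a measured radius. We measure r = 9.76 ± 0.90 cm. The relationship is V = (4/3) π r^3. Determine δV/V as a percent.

V ∝ r^3, so δV/V = |3| · δr/r = 3 × 0.0922 = 0.277.

27.7%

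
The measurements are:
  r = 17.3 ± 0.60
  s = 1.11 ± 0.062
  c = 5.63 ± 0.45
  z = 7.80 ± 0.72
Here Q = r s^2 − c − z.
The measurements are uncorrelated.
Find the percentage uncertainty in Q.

33.4%

Let p = r·s^2 = 21.3. δp/p = √((1·δr/r)² + (2·δs/s)²) = √(0.00120 + 0.0125) = 0.117, so δp = 2.49.
Q = p − c − z: δQ = √(δp² + δc² + δz²) = √(6.22 + 0.203 + 0.518) = 2.63
Q = 7.89, so δQ/Q = 2.63/7.89 = 0.334.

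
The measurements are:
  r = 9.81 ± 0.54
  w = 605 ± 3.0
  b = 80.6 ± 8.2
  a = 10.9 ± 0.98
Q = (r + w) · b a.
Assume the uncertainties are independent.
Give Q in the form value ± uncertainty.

(5.40 ± 0.734) × 10^5

Let u = r + w = 615. δu = √(δr² + δw²) = √(0.292 + 9.00) = 3.05, so δu/u = 0.00496.
Q is then a monomial in u, b, a:
δQ/Q = √((δu/u)² + (1·δb/b)² + (1·δa/a)²) = √(2.46e-05 + 0.0104 + 0.00808) = 0.136
Q = 5.4e+05, so δQ = 0.136 × 5.4e+05 = 73400.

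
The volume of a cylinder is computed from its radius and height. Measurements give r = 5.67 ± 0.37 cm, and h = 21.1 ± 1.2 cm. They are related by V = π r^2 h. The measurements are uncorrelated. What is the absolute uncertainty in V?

303 cm^3

V is a product of powers, so relative uncertainties combine in quadrature:
  (2·δr/r)² = (2×0.0653)² = 0.0170;  (1·δh/h)² = (1×0.0569)² = 0.00323
δV/V = √(0.0203) = 0.142
V = 2130 cm^3, so δV = 0.142 × 2130 = 303 cm^3.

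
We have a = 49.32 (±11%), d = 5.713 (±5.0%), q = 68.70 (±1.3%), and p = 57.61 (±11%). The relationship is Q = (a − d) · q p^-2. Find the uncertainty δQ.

Let u = a − d = 43.61. δu = √(δa² + δd²) = √(29.4 + 0.0816) = 5.43, so δu/u = 0.125.
Q is then a monomial in u, q, p:
δQ/Q = √((δu/u)² + (1·δq/q)² + (-2·δp/p)²) = √(0.0155 + 0.000169 + 0.0484) = 0.253
Q = 0.9026, so δQ = 0.253 × 0.9026 = 0.229.

0.229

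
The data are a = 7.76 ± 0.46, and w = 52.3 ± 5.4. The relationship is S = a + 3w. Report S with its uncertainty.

165 ± 16.2

Absolute uncertainties add in quadrature for a linear combination:
  (δa)² = 0.212;  (3·δw)² = 262
δS = √(263) = 16.2
S = 165.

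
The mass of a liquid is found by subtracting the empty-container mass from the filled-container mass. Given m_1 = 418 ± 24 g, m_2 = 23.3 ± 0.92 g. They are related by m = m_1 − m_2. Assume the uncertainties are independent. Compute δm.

Absolute uncertainties add in quadrature for a linear combination:
  (δm_1)² = 576;  (δm_2)² = 0.846
δm = √(577) = 24.0 g

24.0 g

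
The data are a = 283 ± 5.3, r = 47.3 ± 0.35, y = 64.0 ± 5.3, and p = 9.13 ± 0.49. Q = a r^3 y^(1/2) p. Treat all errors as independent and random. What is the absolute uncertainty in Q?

1.61e+08

Since Q is a product/quotient, work with relative uncertainties:
  (1·δa/a)² = (1×0.0187)² = 0.000351;  (3·δr/r)² = (3×0.00740)² = 0.000493;  (½·δy/y)² = (0.5×0.0828)² = 0.00171;  (1·δp/p)² = (1×0.0537)² = 0.00288
δQ/Q = √(0.00544) = 0.0737
Q = 2.19e+09, so δQ = 0.0737 × 2.19e+09 = 1.61e+08.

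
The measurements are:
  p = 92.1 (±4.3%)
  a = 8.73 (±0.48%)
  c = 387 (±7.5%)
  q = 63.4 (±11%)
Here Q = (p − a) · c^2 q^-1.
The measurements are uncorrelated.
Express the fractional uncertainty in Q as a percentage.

19.2%

Let u = p − a = 83.4. δu = √(δp² + δa²) = √(15.7 + 0.00176) = 3.96, so δu/u = 0.0475.
Q is then a monomial in u, c, q:
δQ/Q = √((δu/u)² + (2·δc/c)² + (-1·δq/q)²) = √(0.00226 + 0.0225 + 0.0121) = 0.192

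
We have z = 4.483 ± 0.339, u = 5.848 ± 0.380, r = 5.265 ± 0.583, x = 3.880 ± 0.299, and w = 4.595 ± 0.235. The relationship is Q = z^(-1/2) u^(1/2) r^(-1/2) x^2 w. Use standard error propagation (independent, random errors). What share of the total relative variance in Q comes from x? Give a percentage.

74.4%

(δQ/Q)² = (−½·δz/z)² + (½·δu/u)² + (−½·δr/r)² + (2·δx/x)² + (1·δw/w)²
  z term: (-0.5×0.0756)² = 0.00143
  u term: (0.5×0.0650)² = 0.00106
  r term: (-0.5×0.111)² = 0.00307
  x term: (2×0.0771)² = 0.0238
  w term: (1×0.0511)² = 0.00262
Total = 0.0319. Share from x = 0.0238/0.0319 = 0.744.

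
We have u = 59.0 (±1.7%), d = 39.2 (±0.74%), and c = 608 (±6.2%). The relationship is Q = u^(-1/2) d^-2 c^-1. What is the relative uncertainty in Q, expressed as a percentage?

6.43%

Products/powers → add relative errors in quadrature, weighted by exponent:
  (−½·δu/u)² = (-0.5×0.0170)² = 7.23e-05;  (-2·δd/d)² = (-2×0.00740)² = 0.000219;  (-1·δc/c)² = (-1×0.0620)² = 0.00384
δQ/Q = √(0.00414) = 0.0643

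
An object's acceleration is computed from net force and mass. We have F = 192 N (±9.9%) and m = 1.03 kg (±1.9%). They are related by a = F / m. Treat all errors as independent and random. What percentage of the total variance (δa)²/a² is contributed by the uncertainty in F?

96.4%

(δa/a)² = (1·δF/F)² + (-1·δm/m)²
  F term: (1×0.0990)² = 0.00980
  m term: (-1×0.0190)² = 0.000361
Total = 0.0102. Share from F = 0.00980/0.0102 = 0.964.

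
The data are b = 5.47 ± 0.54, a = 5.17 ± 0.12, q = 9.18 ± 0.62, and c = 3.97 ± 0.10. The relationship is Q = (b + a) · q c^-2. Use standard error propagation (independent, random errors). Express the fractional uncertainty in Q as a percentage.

9.90%

Let u = b + a = 10.6. δu = √(δb² + δa²) = √(0.292 + 0.0144) = 0.553, so δu/u = 0.0520.
Q is then a monomial in u, q, c:
δQ/Q = √((δu/u)² + (1·δq/q)² + (-2·δc/c)²) = √(0.00270 + 0.00456 + 0.00254) = 0.0990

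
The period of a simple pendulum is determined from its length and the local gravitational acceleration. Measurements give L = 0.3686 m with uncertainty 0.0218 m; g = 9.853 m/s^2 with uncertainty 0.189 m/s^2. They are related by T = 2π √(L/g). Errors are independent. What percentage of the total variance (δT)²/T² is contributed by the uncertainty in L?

(δT/T)² = (½·δL/L)² + (−½·δg/g)²
  L term: (0.5×0.0591)² = 0.000874
  g term: (-0.5×0.0192)² = 9.2e-05
Total = 0.000966. Share from L = 0.000874/0.000966 = 0.905.

90.5%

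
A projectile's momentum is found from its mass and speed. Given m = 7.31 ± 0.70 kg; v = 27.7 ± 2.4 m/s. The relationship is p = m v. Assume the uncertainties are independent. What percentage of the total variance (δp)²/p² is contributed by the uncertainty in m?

55.0%

(δp/p)² = (1·δm/m)² + (1·δv/v)²
  m term: (1×0.0958)² = 0.00917
  v term: (1×0.0866)² = 0.00751
Total = 0.0167. Share from m = 0.00917/0.0167 = 0.550.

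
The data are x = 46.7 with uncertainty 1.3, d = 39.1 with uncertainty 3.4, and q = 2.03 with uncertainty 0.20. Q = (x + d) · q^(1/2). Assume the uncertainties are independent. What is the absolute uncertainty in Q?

Let u = x + d = 85.8. δu = √(δx² + δd²) = √(1.69 + 11.6) = 3.64, so δu/u = 0.0424.
Q is then a monomial in u, q:
δQ/Q = √((δu/u)² + (½·δq/q)²) = √(0.00180 + 0.00243) = 0.0650
Q = 122, so δQ = 0.0650 × 122 = 7.95.

7.95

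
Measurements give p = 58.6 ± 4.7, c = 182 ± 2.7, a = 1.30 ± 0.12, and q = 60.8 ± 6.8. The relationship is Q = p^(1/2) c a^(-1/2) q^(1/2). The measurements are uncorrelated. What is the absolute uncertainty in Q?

802

Products/powers → add relative errors in quadrature, weighted by exponent:
  (½·δp/p)² = (0.5×0.0802)² = 0.00161;  (1·δc/c)² = (1×0.0148)² = 0.000220;  (−½·δa/a)² = (-0.5×0.0923)² = 0.00213;  (½·δq/q)² = (0.5×0.112)² = 0.00313
δQ/Q = √(0.00709) = 0.0842
Q = 9530, so δQ = 0.0842 × 9530 = 802.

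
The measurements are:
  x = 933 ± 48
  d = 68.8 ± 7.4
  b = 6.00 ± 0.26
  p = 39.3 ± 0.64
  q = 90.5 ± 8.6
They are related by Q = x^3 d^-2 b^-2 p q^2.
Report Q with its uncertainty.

(1.53 ± 0.518) × 10^9

Q is a product of powers, so relative uncertainties combine in quadrature:
  (3·δx/x)² = (3×0.0514)² = 0.0238;  (-2·δd/d)² = (-2×0.108)² = 0.0463;  (-2·δb/b)² = (-2×0.0433)² = 0.00751;  (1·δp/p)² = (1×0.0163)² = 0.000265;  (2·δq/q)² = (2×0.0950)² = 0.0361
δQ/Q = √(0.114) = 0.338
Q = 1.53e+09, so δQ = 0.338 × 1.53e+09 = 5.18e+08.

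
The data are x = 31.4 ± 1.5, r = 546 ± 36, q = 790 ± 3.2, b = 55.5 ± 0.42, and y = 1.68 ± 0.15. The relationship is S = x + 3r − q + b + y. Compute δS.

For a sum/difference, combine absolute errors in quadrature:
  (δx)² = 2.25;  (3·δr)² = 11700;  (δq)² = 10.2;  (δb)² = 0.176;  (δy)² = 0.0225
δS = √(11700) = 108

108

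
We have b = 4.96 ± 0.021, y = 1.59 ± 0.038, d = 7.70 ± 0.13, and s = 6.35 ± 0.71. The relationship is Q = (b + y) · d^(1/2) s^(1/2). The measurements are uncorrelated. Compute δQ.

2.61

Let u = b + y = 6.55. δu = √(δb² + δy²) = √(0.000441 + 0.00144) = 0.0434, so δu/u = 0.00663.
Q is then a monomial in u, d, s:
δQ/Q = √((δu/u)² + (½·δd/d)² + (½·δs/s)²) = √(4.39e-05 + 7.13e-05 + 0.00313) = 0.0569
Q = 45.8, so δQ = 0.0569 × 45.8 = 2.61.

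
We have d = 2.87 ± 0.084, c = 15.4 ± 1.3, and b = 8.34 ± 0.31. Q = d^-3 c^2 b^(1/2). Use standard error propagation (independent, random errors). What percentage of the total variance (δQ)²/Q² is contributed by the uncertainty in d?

21.1%

(δQ/Q)² = (-3·δd/d)² + (2·δc/c)² + (½·δb/b)²
  d term: (-3×0.0293)² = 0.00771
  c term: (2×0.0844)² = 0.0285
  b term: (0.5×0.0372)² = 0.000345
Total = 0.0366. Share from d = 0.00771/0.0366 = 0.211.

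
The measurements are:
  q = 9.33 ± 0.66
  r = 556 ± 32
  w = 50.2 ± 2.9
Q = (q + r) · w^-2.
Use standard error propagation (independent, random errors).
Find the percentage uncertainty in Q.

12.9%

Let u = q + r = 565. δu = √(δq² + δr²) = √(0.436 + 1020) = 32.0, so δu/u = 0.0566.
Q is then a monomial in u, w:
δQ/Q = √((δu/u)² + (-2·δw/w)²) = √(0.00321 + 0.0133) = 0.129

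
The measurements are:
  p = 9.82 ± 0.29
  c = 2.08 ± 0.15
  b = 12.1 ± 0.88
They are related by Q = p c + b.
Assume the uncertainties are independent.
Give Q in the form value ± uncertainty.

Let w = p·c = 20.4. δw/w = √((1·δp/p)² + (1·δc/c)²) = √(0.000872 + 0.00520) = 0.0779, so δw = 1.59.
Q = w + b: δQ = √(δw² + δb²) = √(2.53 + 0.774) = 1.82
Q = 32.5.

32.5 ± 1.82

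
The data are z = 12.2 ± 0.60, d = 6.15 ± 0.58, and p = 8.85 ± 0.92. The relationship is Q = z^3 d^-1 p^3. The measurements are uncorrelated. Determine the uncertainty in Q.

Each factor contributes (exponent × relative error)² to (δQ/Q)²:
  (3·δz/z)² = (3×0.0492)² = 0.0218;  (-1·δd/d)² = (-1×0.0943)² = 0.00889;  (3·δp/p)² = (3×0.104)² = 0.0973
δQ/Q = √(0.128) = 0.358
Q = 2.05e+05, so δQ = 0.358 × 2.05e+05 = 73200.

73200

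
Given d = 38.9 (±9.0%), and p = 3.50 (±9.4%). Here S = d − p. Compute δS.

3.52

For a sum/difference, combine absolute errors in quadrature:
  (δd)² = 12.3;  (δp)² = 0.108
δS = √(12.4) = 3.52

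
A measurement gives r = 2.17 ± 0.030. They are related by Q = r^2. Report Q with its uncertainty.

Q ∝ r^2, so δQ/Q = |2| · δr/r = 2 × 0.0138 = 0.0276.
Q = 4.71, so δQ = 0.0276 × 4.71 = 0.130.

4.71 ± 0.130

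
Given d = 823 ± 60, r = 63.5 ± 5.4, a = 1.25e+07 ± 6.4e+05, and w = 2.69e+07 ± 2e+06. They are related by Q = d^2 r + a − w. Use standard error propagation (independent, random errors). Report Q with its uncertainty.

(2.86 ± 0.756) × 10^7

Let p = d^2·r = 4.3e+07. δp/p = √((2·δd/d)² + (1·δr/r)²) = √(0.0213 + 0.00723) = 0.169, so δp = 7.26e+06.
Q = p + a − w: δQ = √(δp² + δa² + δw²) = √(5.27e+13 + 4.1e+11 + 4e+12) = 7.56e+06
Q = 2.86e+07.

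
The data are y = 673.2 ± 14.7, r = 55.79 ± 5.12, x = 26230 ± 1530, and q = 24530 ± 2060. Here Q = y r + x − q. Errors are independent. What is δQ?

4370

Let p = y·r = 37560. δp/p = √((1·δy/y)² + (1·δr/r)²) = √(0.000477 + 0.00842) = 0.0943, so δp = 3540.
Q = p + x − q: δQ = √(δp² + δx² + δq²) = √(1.26e+07 + 2.34e+06 + 4.24e+06) = 4370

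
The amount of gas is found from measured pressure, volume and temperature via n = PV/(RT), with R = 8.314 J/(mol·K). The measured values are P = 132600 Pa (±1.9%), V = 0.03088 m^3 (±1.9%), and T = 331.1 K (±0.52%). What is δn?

0.0407 mol

n is a product of powers, so relative uncertainties combine in quadrature:
  (1·δP/P)² = (1×0.0190)² = 0.000361;  (1·δV/V)² = (1×0.0190)² = 0.000361;  (-1·δT/T)² = (-1×0.00520)² = 2.7e-05
δn/n = √(0.000749) = 0.0274
n = 1.487 mol, so δn = 0.0274 × 1.487 = 0.0407 mol.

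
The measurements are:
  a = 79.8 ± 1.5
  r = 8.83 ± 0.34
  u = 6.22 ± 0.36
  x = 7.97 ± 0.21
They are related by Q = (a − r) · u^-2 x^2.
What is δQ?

15.0

Let w = a − r = 71.0. δw = √(δa² + δr²) = √(2.25 + 0.116) = 1.54, so δw/w = 0.0217.
Q is then a monomial in w, u, x:
δQ/Q = √((δw/w)² + (-2·δu/u)² + (2·δx/x)²) = √(0.000470 + 0.0134 + 0.00278) = 0.129
Q = 117, so δQ = 0.129 × 117 = 15.0.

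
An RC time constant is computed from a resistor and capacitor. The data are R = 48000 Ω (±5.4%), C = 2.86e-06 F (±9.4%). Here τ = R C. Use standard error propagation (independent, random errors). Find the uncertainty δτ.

0.0149 s

Each factor contributes (exponent × relative error)² to (δτ/τ)²:
  (1·δR/R)² = (1×0.0540)² = 0.00292;  (1·δC/C)² = (1×0.0940)² = 0.00884
δτ/τ = √(0.0118) = 0.108
τ = 0.137 s, so δτ = 0.108 × 0.137 = 0.0149 s.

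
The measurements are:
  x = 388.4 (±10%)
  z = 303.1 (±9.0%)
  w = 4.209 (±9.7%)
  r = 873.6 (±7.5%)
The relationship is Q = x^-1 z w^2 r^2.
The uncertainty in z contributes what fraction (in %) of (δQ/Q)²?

(δQ/Q)² = (-1·δx/x)² + (1·δz/z)² + (2·δw/w)² + (2·δr/r)²
  x term: (-1×0.100)² = 0.0100
  z term: (1×0.0900)² = 0.00810
  w term: (2×0.0970)² = 0.0376
  r term: (2×0.0750)² = 0.0225
Total = 0.0782. Share from z = 0.00810/0.0782 = 0.104.

10.4%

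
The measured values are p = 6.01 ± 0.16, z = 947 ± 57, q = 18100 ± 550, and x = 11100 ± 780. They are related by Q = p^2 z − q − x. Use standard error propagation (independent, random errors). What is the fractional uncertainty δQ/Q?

Let w = p^2·z = 34200. δw/w = √((2·δp/p)² + (1·δz/z)²) = √(0.00283 + 0.00362) = 0.0804, so δw = 2750.
Q = w − q − x: δQ = √(δw² + δq² + δx²) = √(7.56e+06 + 3.02e+05 + 6.08e+05) = 2910
Q = 5010, so δQ/Q = 2910/5010 = 0.581.

0.581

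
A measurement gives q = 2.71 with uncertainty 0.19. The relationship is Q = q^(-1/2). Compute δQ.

0.0213

Q ∝ q^(-1/2), so δQ/Q = |−½| · δq/q = 0.5 × 0.0701 = 0.0351.
Q = 0.607, so δQ = 0.0351 × 0.607 = 0.0213.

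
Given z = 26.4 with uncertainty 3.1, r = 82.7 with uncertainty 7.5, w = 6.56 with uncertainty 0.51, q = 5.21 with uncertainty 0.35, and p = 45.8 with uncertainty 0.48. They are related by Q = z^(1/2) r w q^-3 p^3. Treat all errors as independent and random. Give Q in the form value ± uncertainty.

Relative error in a monomial: (δQ/Q)² = Σ (nᵢ · δxᵢ/xᵢ)².
  (½·δz/z)² = (0.5×0.117)² = 0.00345;  (1·δr/r)² = (1×0.0907)² = 0.00822;  (1·δw/w)² = (1×0.0777)² = 0.00604;  (-3·δq/q)² = (-3×0.0672)² = 0.0406;  (3·δp/p)² = (3×0.0105)² = 0.000989
δQ/Q = √(0.0593) = 0.244
Q = 1.89e+06, so δQ = 0.244 × 1.89e+06 = 4.61e+05.

(1.89 ± 0.461) × 10^6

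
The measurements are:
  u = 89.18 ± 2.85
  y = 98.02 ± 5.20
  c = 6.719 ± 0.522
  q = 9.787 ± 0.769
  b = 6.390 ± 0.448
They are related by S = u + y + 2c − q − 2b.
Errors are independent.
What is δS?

Each term contributes (cᵢ δxᵢ)² to (δS)²:
  (δu)² = 8.12;  (δy)² = 27.0;  (2·δc)² = 1.09;  (δq)² = 0.591;  (2·δb)² = 0.803
δS = √(37.6) = 6.14

6.14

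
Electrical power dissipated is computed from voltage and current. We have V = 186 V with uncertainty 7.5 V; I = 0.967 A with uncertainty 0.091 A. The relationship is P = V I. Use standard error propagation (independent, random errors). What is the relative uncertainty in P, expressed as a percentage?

10.2%

P is a product of powers, so relative uncertainties combine in quadrature:
  (1·δV/V)² = (1×0.0403)² = 0.00163;  (1·δI/I)² = (1×0.0941)² = 0.00886
δP/P = √(0.0105) = 0.102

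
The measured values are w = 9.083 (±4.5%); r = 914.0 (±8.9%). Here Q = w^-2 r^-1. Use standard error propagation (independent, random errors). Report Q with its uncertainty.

(1.326 ± 0.168) × 10^-5

Relative error in a monomial: (δQ/Q)² = Σ (nᵢ · δxᵢ/xᵢ)².
  (-2·δw/w)² = (-2×0.0450)² = 0.00810;  (-1·δr/r)² = (-1×0.0890)² = 0.00792
δQ/Q = √(0.0160) = 0.127
Q = 1.326e-05, so δQ = 0.127 × 1.326e-05 = 1.68e-06.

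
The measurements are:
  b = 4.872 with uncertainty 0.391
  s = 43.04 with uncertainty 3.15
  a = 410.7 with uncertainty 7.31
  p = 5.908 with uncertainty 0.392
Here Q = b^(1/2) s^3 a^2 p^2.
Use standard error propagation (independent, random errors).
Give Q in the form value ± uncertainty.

(1.036 ± 0.272) × 10^12

Since Q is a product/quotient, work with relative uncertainties:
  (½·δb/b)² = (0.5×0.0803)² = 0.00161;  (3·δs/s)² = (3×0.0732)² = 0.0482;  (2·δa/a)² = (2×0.0178)² = 0.00127;  (2·δp/p)² = (2×0.0664)² = 0.0176
δQ/Q = √(0.0687) = 0.262
Q = 1.036e+12, so δQ = 0.262 × 1.036e+12 = 2.72e+11.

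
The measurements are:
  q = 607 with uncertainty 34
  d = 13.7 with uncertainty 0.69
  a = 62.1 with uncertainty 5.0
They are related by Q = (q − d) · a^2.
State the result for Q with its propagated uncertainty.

Let u = q − d = 593. δu = √(δq² + δd²) = √(1160 + 0.476) = 34.0, so δu/u = 0.0573.
Q is then a monomial in u, a:
δQ/Q = √((δu/u)² + (2·δa/a)²) = √(0.00329 + 0.0259) = 0.171
Q = 2.29e+06, so δQ = 0.171 × 2.29e+06 = 3.91e+05.

(2.29 ± 0.391) × 10^6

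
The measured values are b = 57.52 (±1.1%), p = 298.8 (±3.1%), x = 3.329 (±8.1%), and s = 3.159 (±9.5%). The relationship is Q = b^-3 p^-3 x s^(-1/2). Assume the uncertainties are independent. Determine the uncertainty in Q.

Q is a product of powers, so relative uncertainties combine in quadrature:
  (-3·δb/b)² = (-3×0.0110)² = 0.00109;  (-3·δp/p)² = (-3×0.0310)² = 0.00865;  (1·δx/x)² = (1×0.0810)² = 0.00656;  (−½·δs/s)² = (-0.5×0.0950)² = 0.00226
δQ/Q = √(0.0186) = 0.136
Q = 3.689e-13, so δQ = 0.136 × 3.689e-13 = 5.03e-14.

5.03e-14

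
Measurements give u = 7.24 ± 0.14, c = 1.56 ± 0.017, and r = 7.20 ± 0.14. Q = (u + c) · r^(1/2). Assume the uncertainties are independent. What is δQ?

Let w = u + c = 8.80. δw = √(δu² + δc²) = √(0.0196 + 0.000289) = 0.141, so δw/w = 0.0160.
Q is then a monomial in w, r:
δQ/Q = √((δw/w)² + (½·δr/r)²) = √(0.000257 + 9.45e-05) = 0.0187
Q = 23.6, so δQ = 0.0187 × 23.6 = 0.443.

0.443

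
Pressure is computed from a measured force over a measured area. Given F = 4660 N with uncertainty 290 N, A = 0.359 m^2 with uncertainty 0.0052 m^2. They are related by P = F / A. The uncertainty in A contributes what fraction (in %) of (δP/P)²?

5.14%

(δP/P)² = (1·δF/F)² + (-1·δA/A)²
  F term: (1×0.0622)² = 0.00387
  A term: (-1×0.0145)² = 0.000210
Total = 0.00408. Share from A = 0.000210/0.00408 = 0.0514.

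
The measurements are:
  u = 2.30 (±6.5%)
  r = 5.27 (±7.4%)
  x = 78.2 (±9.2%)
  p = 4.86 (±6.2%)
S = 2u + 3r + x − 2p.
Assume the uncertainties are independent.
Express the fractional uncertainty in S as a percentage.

Absolute uncertainties add in quadrature for a linear combination:
  (2·δu)² = 0.0894;  (3·δr)² = 1.37;  (δx)² = 51.8;  (2·δp)² = 0.363
δS = √(53.6) = 7.32
S = 88.9, so δS/S = 7.32/88.9 = 0.0823.

8.23%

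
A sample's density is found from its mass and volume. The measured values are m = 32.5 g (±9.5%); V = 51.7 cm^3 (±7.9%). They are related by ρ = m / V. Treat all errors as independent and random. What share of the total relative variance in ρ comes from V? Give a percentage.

(δρ/ρ)² = (1·δm/m)² + (-1·δV/V)²
  m term: (1×0.0950)² = 0.00903
  V term: (-1×0.0790)² = 0.00624
Total = 0.0153. Share from V = 0.00624/0.0153 = 0.409.

40.9%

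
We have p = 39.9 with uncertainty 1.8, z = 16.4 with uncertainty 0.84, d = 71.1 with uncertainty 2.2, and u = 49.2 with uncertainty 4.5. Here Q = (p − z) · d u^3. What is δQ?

Let w = p − z = 23.5. δw = √(δp² + δz²) = √(3.24 + 0.706) = 1.99, so δw/w = 0.0845.
Q is then a monomial in w, d, u:
δQ/Q = √((δw/w)² + (1·δd/d)² + (3·δu/u)²) = √(0.00714 + 0.000957 + 0.0753) = 0.289
Q = 1.99e+08, so δQ = 0.289 × 1.99e+08 = 5.75e+07.

5.75e+07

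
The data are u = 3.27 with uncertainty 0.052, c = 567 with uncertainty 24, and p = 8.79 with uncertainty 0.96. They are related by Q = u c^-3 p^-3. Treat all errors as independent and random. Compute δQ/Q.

Products/powers → add relative errors in quadrature, weighted by exponent:
  (1·δu/u)² = (1×0.0159)² = 0.000253;  (-3·δc/c)² = (-3×0.0423)² = 0.0161;  (-3·δp/p)² = (-3×0.109)² = 0.107
δQ/Q = √(0.124) = 0.352

0.352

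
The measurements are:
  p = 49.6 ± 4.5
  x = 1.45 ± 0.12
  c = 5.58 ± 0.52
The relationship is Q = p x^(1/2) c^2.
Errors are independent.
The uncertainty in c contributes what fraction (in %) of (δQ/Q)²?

77.7%

(δQ/Q)² = (1·δp/p)² + (½·δx/x)² + (2·δc/c)²
  p term: (1×0.0907)² = 0.00823
  x term: (0.5×0.0828)² = 0.00171
  c term: (2×0.0932)² = 0.0347
Total = 0.0447. Share from c = 0.0347/0.0447 = 0.777.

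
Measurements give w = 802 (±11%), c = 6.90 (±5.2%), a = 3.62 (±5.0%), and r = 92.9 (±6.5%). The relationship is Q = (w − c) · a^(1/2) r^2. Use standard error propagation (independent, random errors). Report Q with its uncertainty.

(1.31 ± 0.226) × 10^7

Let u = w − c = 795. δu = √(δw² + δc²) = √(7780 + 0.129) = 88.2, so δu/u = 0.111.
Q is then a monomial in u, a, r:
δQ/Q = √((δu/u)² + (½·δa/a)² + (2·δr/r)²) = √(0.0123 + 0.000625 + 0.0169) = 0.173
Q = 1.31e+07, so δQ = 0.173 × 1.31e+07 = 2.26e+06.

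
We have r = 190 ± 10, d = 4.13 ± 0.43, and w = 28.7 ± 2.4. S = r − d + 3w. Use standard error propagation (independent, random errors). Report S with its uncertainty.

272 ± 12.3

Each term contributes (cᵢ δxᵢ)² to (δS)²:
  (δr)² = 100;  (δd)² = 0.185;  (3·δw)² = 51.8
δS = √(152) = 12.3
S = 272.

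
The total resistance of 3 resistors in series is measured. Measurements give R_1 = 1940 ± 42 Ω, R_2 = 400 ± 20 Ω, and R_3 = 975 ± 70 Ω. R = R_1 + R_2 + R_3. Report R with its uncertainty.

3320 ± 84.0 Ω

Each term contributes (cᵢ δxᵢ)² to (δR)²:
  (δR_1)² = 1760;  (δR_2)² = 400;  (δR_3)² = 4900
δR = √(7060) = 84.0 Ω
R = 3320 Ω.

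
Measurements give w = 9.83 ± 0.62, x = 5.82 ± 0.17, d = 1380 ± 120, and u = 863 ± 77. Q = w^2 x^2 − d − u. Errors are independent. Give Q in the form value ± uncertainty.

1030 ± 477

Let p = w^2·x^2 = 3270. δp/p = √((2·δw/w)² + (2·δx/x)²) = √(0.0159 + 0.00341) = 0.139, so δp = 455.
Q = p − d − u: δQ = √(δp² + δd² + δu²) = √(2.07e+05 + 14400 + 5930) = 477
Q = 1030.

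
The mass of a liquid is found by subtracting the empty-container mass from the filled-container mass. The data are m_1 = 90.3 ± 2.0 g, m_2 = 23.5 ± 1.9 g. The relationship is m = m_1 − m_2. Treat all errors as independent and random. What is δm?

Each term contributes (cᵢ δxᵢ)² to (δm)²:
  (δm_1)² = 4.00;  (δm_2)² = 3.61
δm = √(7.61) = 2.76 g

2.76 g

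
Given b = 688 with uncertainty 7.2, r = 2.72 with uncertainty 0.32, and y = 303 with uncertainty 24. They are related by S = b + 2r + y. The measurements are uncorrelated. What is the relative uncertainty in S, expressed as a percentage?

2.52%

Each term contributes (cᵢ δxᵢ)² to (δS)²:
  (δb)² = 51.8;  (2·δr)² = 0.410;  (δy)² = 576
δS = √(628) = 25.1
S = 996, so δS/S = 25.1/996 = 0.0252.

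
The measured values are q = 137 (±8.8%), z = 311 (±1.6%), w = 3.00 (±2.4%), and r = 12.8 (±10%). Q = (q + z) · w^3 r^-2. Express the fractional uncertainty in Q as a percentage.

21.5%

Let u = q + z = 448. δu = √(δq² + δz²) = √(145 + 24.8) = 13.0, so δu/u = 0.0291.
Q is then a monomial in u, w, r:
δQ/Q = √((δu/u)² + (3·δw/w)² + (-2·δr/r)²) = √(0.000848 + 0.00518 + 0.0400) = 0.215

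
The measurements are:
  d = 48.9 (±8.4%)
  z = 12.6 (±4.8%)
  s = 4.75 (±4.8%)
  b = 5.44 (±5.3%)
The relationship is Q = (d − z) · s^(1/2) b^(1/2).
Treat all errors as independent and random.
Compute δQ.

22.1

Let u = d − z = 36.3. δu = √(δd² + δz²) = √(16.9 + 0.366) = 4.15, so δu/u = 0.114.
Q is then a monomial in u, s, b:
δQ/Q = √((δu/u)² + (½·δs/s)² + (½·δb/b)²) = √(0.0131 + 0.000576 + 0.000702) = 0.120
Q = 185, so δQ = 0.120 × 185 = 22.1.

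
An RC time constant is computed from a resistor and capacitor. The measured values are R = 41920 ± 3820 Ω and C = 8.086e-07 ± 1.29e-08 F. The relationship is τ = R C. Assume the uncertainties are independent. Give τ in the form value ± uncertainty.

0.03390 ± 0.00314 s

Each factor contributes (exponent × relative error)² to (δτ/τ)²:
  (1·δR/R)² = (1×0.0911)² = 0.00830;  (1·δC/C)² = (1×0.0160)² = 0.000255
δτ/τ = √(0.00856) = 0.0925
τ = 0.03390 s, so δτ = 0.0925 × 0.03390 = 0.00314 s.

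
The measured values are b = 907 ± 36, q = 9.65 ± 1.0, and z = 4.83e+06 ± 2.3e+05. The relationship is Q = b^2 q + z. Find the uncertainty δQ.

Let p = b^2·q = 7.94e+06. δp/p = √((2·δb/b)² + (1·δq/q)²) = √(0.00630 + 0.0107) = 0.131, so δp = 1.04e+06.
Q = p + z: δQ = √(δp² + δz²) = √(1.07e+12 + 5.29e+10) = 1.06e+06

1.06e+06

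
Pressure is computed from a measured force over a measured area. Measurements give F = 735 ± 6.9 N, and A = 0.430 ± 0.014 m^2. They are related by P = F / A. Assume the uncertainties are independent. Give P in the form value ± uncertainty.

1710 ± 57.9 Pa

Each factor contributes (exponent × relative error)² to (δP/P)²:
  (1·δF/F)² = (1×0.00939)² = 8.81e-05;  (-1·δA/A)² = (-1×0.0326)² = 0.00106
δP/P = √(0.00115) = 0.0339
P = 1710 Pa, so δP = 0.0339 × 1710 = 57.9 Pa.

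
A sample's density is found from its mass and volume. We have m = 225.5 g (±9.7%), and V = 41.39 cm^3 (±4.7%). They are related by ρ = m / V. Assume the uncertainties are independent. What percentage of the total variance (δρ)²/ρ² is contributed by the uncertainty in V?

(δρ/ρ)² = (1·δm/m)² + (-1·δV/V)²
  m term: (1×0.0970)² = 0.00941
  V term: (-1×0.0470)² = 0.00221
Total = 0.0116. Share from V = 0.00221/0.0116 = 0.190.

19.0%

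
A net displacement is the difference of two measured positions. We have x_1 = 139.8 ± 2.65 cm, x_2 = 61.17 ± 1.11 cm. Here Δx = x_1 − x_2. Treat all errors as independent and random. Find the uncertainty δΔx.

For a sum/difference, combine absolute errors in quadrature:
  (δx_1)² = 7.02;  (δx_2)² = 1.23
δΔx = √(8.25) = 2.87 cm

2.87 cm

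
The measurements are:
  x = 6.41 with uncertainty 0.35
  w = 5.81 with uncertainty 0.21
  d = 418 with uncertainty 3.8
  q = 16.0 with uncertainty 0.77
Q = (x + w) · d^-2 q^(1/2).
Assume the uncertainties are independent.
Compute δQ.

Let u = x + w = 12.2. δu = √(δx² + δw²) = √(0.122 + 0.0441) = 0.408, so δu/u = 0.0334.
Q is then a monomial in u, d, q:
δQ/Q = √((δu/u)² + (-2·δd/d)² + (½·δq/q)²) = √(0.00112 + 0.000331 + 0.000579) = 0.0450
Q = 0.000280, so δQ = 0.0450 × 0.000280 = 1.26e-05.

1.26e-05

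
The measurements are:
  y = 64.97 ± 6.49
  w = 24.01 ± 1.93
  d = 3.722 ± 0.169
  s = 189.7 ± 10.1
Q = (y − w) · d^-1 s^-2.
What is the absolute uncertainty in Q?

6.17e-05

Let u = y − w = 40.96. δu = √(δy² + δw²) = √(42.1 + 3.72) = 6.77, so δu/u = 0.165.
Q is then a monomial in u, d, s:
δQ/Q = √((δu/u)² + (-1·δd/d)² + (-2·δs/s)²) = √(0.0273 + 0.00206 + 0.0113) = 0.202
Q = 0.0003058, so δQ = 0.202 × 0.0003058 = 6.17e-05.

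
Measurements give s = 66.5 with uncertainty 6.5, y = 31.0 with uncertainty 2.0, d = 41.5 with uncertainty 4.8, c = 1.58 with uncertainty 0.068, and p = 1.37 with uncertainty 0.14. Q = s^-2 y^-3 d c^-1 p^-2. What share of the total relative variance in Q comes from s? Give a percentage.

28.8%

(δQ/Q)² = (-2·δs/s)² + (-3·δy/y)² + (1·δd/d)² + (-1·δc/c)² + (-2·δp/p)²
  s term: (-2×0.0977)² = 0.0382
  y term: (-3×0.0645)² = 0.0375
  d term: (1×0.116)² = 0.0134
  c term: (-1×0.0430)² = 0.00185
  p term: (-2×0.102)² = 0.0418
Total = 0.133. Share from s = 0.0382/0.133 = 0.288.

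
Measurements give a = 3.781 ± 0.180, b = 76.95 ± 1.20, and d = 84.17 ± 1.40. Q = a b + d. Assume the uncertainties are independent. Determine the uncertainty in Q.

Let p = a·b = 290.9. δp/p = √((1·δa/a)² + (1·δb/b)²) = √(0.00227 + 0.000243) = 0.0501, so δp = 14.6.
Q = p + d: δQ = √(δp² + δd²) = √(212 + 1.96) = 14.6

14.6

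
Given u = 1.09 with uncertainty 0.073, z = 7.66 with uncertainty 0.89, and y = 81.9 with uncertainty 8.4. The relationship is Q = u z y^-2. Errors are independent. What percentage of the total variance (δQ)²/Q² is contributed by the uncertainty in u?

(δQ/Q)² = (1·δu/u)² + (1·δz/z)² + (-2·δy/y)²
  u term: (1×0.0670)² = 0.00449
  z term: (1×0.116)² = 0.0135
  y term: (-2×0.103)² = 0.0421
Total = 0.0601. Share from u = 0.00449/0.0601 = 0.0747.

7.47%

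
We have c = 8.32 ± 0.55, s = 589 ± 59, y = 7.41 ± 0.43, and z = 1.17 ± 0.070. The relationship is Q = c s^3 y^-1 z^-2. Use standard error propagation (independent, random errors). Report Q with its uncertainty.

Relative error in a monomial: (δQ/Q)² = Σ (nᵢ · δxᵢ/xᵢ)².
  (1·δc/c)² = (1×0.0661)² = 0.00437;  (3·δs/s)² = (3×0.100)² = 0.0903;  (-1·δy/y)² = (-1×0.0580)² = 0.00337;  (-2·δz/z)² = (-2×0.0598)² = 0.0143
δQ/Q = √(0.112) = 0.335
Q = 1.68e+08, so δQ = 0.335 × 1.68e+08 = 5.62e+07.

(1.68 ± 0.562) × 10^8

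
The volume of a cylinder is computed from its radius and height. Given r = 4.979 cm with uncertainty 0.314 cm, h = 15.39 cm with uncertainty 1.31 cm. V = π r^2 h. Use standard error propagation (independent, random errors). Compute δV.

182 cm^3

Relative error in a monomial: (δV/V)² = Σ (nᵢ · δxᵢ/xᵢ)².
  (2·δr/r)² = (2×0.0631)² = 0.0159;  (1·δh/h)² = (1×0.0851)² = 0.00725
δV/V = √(0.0232) = 0.152
V = 1199 cm^3, so δV = 0.152 × 1199 = 182 cm^3.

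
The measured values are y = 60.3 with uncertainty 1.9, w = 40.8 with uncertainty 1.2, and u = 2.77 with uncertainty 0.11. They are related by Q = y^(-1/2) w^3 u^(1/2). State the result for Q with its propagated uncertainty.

14600 ± 1340

Q is a product of powers, so relative uncertainties combine in quadrature:
  (−½·δy/y)² = (-0.5×0.0315)² = 0.000248;  (3·δw/w)² = (3×0.0294)² = 0.00779;  (½·δu/u)² = (0.5×0.0397)² = 0.000394
δQ/Q = √(0.00843) = 0.0918
Q = 14600, so δQ = 0.0918 × 14600 = 1340.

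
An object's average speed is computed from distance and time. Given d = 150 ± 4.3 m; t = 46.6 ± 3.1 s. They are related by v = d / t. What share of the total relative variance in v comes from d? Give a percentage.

(δv/v)² = (1·δd/d)² + (-1·δt/t)²
  d term: (1×0.0287)² = 0.000822
  t term: (-1×0.0665)² = 0.00443
Total = 0.00525. Share from d = 0.000822/0.00525 = 0.157.

15.7%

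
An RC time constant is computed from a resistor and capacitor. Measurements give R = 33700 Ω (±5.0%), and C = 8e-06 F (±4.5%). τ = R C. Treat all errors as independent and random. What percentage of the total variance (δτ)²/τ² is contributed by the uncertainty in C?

(δτ/τ)² = (1·δR/R)² + (1·δC/C)²
  R term: (1×0.0500)² = 0.00250
  C term: (1×0.0450)² = 0.00202
Total = 0.00453. Share from C = 0.00202/0.00453 = 0.448.

44.8%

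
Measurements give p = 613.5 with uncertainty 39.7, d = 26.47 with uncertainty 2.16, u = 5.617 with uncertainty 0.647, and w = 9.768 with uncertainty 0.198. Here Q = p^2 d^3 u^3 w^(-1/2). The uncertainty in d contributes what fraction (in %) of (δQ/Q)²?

(δQ/Q)² = (2·δp/p)² + (3·δd/d)² + (3·δu/u)² + (−½·δw/w)²
  p term: (2×0.0647)² = 0.0167
  d term: (3×0.0816)² = 0.0599
  u term: (3×0.115)² = 0.119
  w term: (-0.5×0.0203)² = 0.000103
Total = 0.196. Share from d = 0.0599/0.196 = 0.305.

30.5%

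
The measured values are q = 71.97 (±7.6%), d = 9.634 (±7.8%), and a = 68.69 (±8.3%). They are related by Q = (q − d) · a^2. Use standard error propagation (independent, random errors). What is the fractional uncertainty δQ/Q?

Let u = q − d = 62.34. δu = √(δq² + δd²) = √(29.9 + 0.565) = 5.52, so δu/u = 0.0886.
Q is then a monomial in u, a:
δQ/Q = √((δu/u)² + (2·δa/a)²) = √(0.00784 + 0.0276) = 0.188

0.188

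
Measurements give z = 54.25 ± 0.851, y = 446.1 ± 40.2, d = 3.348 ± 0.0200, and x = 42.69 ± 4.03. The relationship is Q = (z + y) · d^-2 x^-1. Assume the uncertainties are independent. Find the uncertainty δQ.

0.130

Let u = z + y = 500.4. δu = √(δz² + δy²) = √(0.724 + 1620) = 40.2, so δu/u = 0.0804.
Q is then a monomial in u, d, x:
δQ/Q = √((δu/u)² + (-2·δd/d)² + (-1·δx/x)²) = √(0.00646 + 0.000143 + 0.00891) = 0.125
Q = 1.046, so δQ = 0.125 × 1.046 = 0.130.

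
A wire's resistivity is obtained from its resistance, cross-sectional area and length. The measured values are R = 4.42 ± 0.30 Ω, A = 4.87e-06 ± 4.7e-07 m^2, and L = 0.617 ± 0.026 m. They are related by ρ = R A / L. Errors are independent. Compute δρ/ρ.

For a monomial ρ ∝ R, A, L^-1, fractional errors add in quadrature:
  (1·δR/R)² = (1×0.0679)² = 0.00461;  (1·δA/A)² = (1×0.0965)² = 0.00931;  (-1·δL/L)² = (-1×0.0421)² = 0.00178
δρ/ρ = √(0.0157) = 0.125

0.125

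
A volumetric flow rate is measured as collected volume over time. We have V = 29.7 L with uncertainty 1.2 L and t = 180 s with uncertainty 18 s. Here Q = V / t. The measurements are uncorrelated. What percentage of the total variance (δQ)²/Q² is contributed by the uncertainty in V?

14.0%

(δQ/Q)² = (1·δV/V)² + (-1·δt/t)²
  V term: (1×0.0404)² = 0.00163
  t term: (-1×0.100)² = 0.0100
Total = 0.0116. Share from V = 0.00163/0.0116 = 0.140.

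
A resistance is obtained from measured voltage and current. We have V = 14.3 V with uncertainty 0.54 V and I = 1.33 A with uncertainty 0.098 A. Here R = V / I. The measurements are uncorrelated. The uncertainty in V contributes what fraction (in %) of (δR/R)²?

(δR/R)² = (1·δV/V)² + (-1·δI/I)²
  V term: (1×0.0378)² = 0.00143
  I term: (-1×0.0737)² = 0.00543
Total = 0.00686. Share from V = 0.00143/0.00686 = 0.208.

20.8%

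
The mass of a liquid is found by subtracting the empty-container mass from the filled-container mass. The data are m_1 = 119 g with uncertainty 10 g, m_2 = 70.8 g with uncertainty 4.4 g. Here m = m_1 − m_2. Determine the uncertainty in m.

10.9 g

Absolute uncertainties add in quadrature for a linear combination:
  (δm_1)² = 100;  (δm_2)² = 19.4
δm = √(119) = 10.9 g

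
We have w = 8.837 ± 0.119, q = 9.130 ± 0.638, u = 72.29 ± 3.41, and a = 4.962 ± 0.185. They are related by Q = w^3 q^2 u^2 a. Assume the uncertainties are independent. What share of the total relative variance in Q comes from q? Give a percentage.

62.1%

(δQ/Q)² = (3·δw/w)² + (2·δq/q)² + (2·δu/u)² + (1·δa/a)²
  w term: (3×0.0135)² = 0.00163
  q term: (2×0.0699)² = 0.0195
  u term: (2×0.0472)² = 0.00890
  a term: (1×0.0373)² = 0.00139
Total = 0.0315. Share from q = 0.0195/0.0315 = 0.621.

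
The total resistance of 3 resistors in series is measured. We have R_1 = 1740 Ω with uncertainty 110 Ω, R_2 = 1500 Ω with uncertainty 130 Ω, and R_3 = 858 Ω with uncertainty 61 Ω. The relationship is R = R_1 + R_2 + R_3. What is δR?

For a sum/difference, combine absolute errors in quadrature:
  (δR_1)² = 12100;  (δR_2)² = 16900;  (δR_3)² = 3720
δR = √(32700) = 181 Ω

181 Ω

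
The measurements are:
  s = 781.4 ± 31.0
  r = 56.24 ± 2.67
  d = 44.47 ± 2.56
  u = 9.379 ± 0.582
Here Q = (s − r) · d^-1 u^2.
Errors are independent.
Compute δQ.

Let w = s − r = 725.2. δw = √(δs² + δr²) = √(961 + 7.13) = 31.1, so δw/w = 0.0429.
Q is then a monomial in w, d, u:
δQ/Q = √((δw/w)² + (-1·δd/d)² + (2·δu/u)²) = √(0.00184 + 0.00331 + 0.0154) = 0.143
Q = 1434, so δQ = 0.143 × 1434 = 206.

206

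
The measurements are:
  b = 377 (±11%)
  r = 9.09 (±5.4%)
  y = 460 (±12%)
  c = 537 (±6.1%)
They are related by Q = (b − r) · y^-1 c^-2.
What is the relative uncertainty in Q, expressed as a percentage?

Let u = b − r = 368. δu = √(δb² + δr²) = √(1720 + 0.241) = 41.5, so δu/u = 0.113.
Q is then a monomial in u, y, c:
δQ/Q = √((δu/u)² + (-1·δy/y)² + (-2·δc/c)²) = √(0.0127 + 0.0144 + 0.0149) = 0.205

20.5%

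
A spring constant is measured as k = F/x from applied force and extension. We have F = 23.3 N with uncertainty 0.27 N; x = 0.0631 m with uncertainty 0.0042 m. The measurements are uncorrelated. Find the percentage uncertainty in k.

6.76%

Products/powers → add relative errors in quadrature, weighted by exponent:
  (1·δF/F)² = (1×0.0116)² = 0.000134;  (-1·δx/x)² = (-1×0.0666)² = 0.00443
δk/k = √(0.00456) = 0.0676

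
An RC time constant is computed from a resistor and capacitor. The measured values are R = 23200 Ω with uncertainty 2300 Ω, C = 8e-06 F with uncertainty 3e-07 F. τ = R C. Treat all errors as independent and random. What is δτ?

0.0197 s

τ is a product of powers, so relative uncertainties combine in quadrature:
  (1·δR/R)² = (1×0.0991)² = 0.00983;  (1·δC/C)² = (1×0.0375)² = 0.00141
δτ/τ = √(0.0112) = 0.106
τ = 0.186 s, so δτ = 0.106 × 0.186 = 0.0197 s.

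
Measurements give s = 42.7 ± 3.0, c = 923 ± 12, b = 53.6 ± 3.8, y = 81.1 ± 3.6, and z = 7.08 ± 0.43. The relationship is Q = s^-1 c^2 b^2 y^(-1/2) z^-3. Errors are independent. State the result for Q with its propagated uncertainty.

17900 ± 4370

Q is a product of powers, so relative uncertainties combine in quadrature:
  (-1·δs/s)² = (-1×0.0703)² = 0.00494;  (2·δc/c)² = (2×0.0130)² = 0.000676;  (2·δb/b)² = (2×0.0709)² = 0.0201;  (−½·δy/y)² = (-0.5×0.0444)² = 0.000493;  (-3·δz/z)² = (-3×0.0607)² = 0.0332
δQ/Q = √(0.0594) = 0.244
Q = 17900, so δQ = 0.244 × 17900 = 4370.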